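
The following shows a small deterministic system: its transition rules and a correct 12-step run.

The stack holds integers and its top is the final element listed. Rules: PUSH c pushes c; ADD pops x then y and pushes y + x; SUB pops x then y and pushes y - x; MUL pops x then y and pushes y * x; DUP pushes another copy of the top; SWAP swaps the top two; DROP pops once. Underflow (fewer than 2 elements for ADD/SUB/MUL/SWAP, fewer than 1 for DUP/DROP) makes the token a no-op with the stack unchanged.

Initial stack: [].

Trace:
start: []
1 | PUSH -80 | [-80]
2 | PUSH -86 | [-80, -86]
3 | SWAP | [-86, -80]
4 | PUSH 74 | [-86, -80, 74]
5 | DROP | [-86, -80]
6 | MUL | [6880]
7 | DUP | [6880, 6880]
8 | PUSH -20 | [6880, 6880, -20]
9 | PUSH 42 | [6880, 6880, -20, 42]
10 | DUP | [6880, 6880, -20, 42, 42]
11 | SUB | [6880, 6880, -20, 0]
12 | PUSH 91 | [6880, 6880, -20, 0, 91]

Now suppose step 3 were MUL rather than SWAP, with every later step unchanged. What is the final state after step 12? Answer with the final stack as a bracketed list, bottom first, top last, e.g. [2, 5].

(re-executing from step 3 with the substitution; state before step 3: [-80, -86])
3 | MUL | [6880]
4 | PUSH 74 | [6880, 74]
5 | DROP | [6880]
6 | MUL | [6880]
7 | DUP | [6880, 6880]
8 | PUSH -20 | [6880, 6880, -20]
9 | PUSH 42 | [6880, 6880, -20, 42]
10 | DUP | [6880, 6880, -20, 42, 42]
11 | SUB | [6880, 6880, -20, 0]
12 | PUSH 91 | [6880, 6880, -20, 0, 91]

[6880, 6880, -20, 0, 91]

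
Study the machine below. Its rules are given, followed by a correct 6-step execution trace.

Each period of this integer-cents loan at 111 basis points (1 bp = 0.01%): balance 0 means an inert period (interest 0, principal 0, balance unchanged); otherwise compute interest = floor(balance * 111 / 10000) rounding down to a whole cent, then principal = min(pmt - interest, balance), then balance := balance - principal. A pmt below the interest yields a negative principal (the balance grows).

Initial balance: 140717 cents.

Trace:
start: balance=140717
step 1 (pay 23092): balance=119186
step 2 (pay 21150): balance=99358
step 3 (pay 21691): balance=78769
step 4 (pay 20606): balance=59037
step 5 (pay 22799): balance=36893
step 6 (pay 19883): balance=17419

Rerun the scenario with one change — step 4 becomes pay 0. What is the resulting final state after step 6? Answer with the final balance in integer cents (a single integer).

38485

(re-executing from step 4 with the substitution; state before step 4: balance=78769)
step 4 (pay 0): balance=79643
step 5 (pay 22799): balance=57728
step 6 (pay 19883): balance=38485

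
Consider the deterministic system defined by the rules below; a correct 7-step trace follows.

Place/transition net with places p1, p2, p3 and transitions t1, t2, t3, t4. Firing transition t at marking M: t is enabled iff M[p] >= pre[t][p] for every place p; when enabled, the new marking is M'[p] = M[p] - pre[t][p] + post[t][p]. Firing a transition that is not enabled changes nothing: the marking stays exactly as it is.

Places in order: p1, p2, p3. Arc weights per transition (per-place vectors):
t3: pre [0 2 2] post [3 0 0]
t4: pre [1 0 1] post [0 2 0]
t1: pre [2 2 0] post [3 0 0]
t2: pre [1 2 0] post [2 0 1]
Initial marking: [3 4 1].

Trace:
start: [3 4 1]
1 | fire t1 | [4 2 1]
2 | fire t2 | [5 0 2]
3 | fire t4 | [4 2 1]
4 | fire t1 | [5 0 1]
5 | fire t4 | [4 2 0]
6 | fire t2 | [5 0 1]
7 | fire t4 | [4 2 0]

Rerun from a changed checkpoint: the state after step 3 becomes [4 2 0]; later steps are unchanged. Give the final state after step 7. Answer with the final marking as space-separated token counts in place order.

state after step 3 := [4 2 0]
4 | fire t1 | [5 0 0]
5 | fire t4 | [5 0 0]
6 | fire t2 | [5 0 0]
7 | fire t4 | [5 0 0]

5 0 0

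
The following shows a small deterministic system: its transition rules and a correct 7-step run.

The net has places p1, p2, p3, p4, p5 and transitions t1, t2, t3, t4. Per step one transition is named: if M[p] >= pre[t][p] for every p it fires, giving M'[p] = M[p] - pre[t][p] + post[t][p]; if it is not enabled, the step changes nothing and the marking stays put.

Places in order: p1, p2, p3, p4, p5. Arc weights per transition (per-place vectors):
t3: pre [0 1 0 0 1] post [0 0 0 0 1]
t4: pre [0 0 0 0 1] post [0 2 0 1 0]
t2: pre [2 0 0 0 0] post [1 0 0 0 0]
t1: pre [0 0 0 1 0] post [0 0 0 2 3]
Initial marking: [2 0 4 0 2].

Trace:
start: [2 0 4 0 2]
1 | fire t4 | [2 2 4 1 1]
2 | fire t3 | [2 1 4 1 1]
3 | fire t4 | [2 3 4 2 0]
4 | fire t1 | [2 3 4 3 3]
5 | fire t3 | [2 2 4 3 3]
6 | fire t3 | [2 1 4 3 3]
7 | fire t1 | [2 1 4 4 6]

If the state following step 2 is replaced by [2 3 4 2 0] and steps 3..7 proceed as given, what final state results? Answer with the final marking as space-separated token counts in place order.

state after step 2 := [2 3 4 2 0]
3 | fire t4 | [2 3 4 2 0]
4 | fire t1 | [2 3 4 3 3]
5 | fire t3 | [2 2 4 3 3]
6 | fire t3 | [2 1 4 3 3]
7 | fire t1 | [2 1 4 4 6]

2 1 4 4 6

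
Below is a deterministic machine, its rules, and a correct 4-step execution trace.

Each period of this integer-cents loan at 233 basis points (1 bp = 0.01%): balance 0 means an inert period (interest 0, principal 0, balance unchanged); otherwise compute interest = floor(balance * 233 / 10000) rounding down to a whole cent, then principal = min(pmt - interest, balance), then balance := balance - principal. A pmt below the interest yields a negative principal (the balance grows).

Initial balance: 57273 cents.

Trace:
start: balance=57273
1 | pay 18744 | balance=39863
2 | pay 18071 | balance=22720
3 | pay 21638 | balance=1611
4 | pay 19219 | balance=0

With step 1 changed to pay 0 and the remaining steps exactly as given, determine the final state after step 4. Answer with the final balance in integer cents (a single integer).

(re-executing from step 1 with the substitution; state before step 1: balance=57273)
1 | pay 0 | balance=58607
2 | pay 18071 | balance=41901
3 | pay 21638 | balance=21239
4 | pay 19219 | balance=2514

2514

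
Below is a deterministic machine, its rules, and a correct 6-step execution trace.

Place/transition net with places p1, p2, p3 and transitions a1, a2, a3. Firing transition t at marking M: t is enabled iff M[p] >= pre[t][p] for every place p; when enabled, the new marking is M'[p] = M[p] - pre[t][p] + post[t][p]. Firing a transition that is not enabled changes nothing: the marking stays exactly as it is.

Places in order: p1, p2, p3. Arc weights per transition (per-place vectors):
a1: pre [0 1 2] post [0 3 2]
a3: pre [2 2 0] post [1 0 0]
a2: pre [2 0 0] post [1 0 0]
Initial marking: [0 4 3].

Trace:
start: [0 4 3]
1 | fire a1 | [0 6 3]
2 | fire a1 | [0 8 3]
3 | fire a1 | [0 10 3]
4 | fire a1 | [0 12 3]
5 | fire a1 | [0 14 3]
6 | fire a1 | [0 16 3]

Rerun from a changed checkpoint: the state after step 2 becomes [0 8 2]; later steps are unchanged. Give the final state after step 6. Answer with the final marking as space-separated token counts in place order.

0 16 2

state after step 2 := [0 8 2]
3 | fire a1 | [0 10 2]
4 | fire a1 | [0 12 2]
5 | fire a1 | [0 14 2]
6 | fire a1 | [0 16 2]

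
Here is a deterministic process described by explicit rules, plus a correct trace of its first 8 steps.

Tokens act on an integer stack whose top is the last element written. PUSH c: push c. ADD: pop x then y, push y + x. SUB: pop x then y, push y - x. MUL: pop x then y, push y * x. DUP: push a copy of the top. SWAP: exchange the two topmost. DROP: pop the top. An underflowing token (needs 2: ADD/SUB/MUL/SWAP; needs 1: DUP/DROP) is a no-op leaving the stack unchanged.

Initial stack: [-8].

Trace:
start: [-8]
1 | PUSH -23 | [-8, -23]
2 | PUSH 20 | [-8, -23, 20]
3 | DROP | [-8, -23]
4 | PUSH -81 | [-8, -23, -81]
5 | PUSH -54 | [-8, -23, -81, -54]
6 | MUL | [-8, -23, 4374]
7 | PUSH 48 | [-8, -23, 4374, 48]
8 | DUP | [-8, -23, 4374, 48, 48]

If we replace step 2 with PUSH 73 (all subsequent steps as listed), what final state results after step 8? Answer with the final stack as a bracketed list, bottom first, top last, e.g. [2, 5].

(re-executing from step 2 with the substitution; state before step 2: [-8, -23])
2 | PUSH 73 | [-8, -23, 73]
3 | DROP | [-8, -23]
4 | PUSH -81 | [-8, -23, -81]
5 | PUSH -54 | [-8, -23, -81, -54]
6 | MUL | [-8, -23, 4374]
7 | PUSH 48 | [-8, -23, 4374, 48]
8 | DUP | [-8, -23, 4374, 48, 48]

[-8, -23, 4374, 48, 48]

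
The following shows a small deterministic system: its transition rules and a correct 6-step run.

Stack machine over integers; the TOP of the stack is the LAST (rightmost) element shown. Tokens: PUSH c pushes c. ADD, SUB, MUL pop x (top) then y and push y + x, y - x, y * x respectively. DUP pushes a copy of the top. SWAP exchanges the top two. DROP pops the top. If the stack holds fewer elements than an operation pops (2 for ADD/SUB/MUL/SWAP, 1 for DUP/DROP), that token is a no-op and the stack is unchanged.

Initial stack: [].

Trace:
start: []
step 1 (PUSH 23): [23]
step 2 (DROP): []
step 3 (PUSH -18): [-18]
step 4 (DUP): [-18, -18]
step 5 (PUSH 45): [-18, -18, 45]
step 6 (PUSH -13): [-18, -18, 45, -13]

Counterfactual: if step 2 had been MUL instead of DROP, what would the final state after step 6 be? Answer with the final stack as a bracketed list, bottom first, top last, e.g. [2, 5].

[23, -18, -18, 45, -13]

(re-executing from step 2 with the substitution; state before step 2: [23])
step 2 (MUL): [23]
step 3 (PUSH -18): [23, -18]
step 4 (DUP): [23, -18, -18]
step 5 (PUSH 45): [23, -18, -18, 45]
step 6 (PUSH -13): [23, -18, -18, 45, -13]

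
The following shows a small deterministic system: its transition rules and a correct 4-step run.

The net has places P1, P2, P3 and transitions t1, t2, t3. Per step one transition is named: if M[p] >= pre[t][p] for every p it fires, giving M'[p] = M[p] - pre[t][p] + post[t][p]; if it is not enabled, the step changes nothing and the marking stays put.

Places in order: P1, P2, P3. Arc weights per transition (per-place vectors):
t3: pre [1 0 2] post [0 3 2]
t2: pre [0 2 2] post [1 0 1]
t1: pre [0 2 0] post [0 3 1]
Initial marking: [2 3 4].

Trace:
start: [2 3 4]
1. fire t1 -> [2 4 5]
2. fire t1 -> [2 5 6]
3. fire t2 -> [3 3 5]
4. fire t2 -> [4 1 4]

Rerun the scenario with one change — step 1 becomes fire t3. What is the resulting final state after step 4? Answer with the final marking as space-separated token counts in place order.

3 3 3

(re-executing from step 1 with the substitution; state before step 1: [2 3 4])
1. fire t3 -> [1 6 4]
2. fire t1 -> [1 7 5]
3. fire t2 -> [2 5 4]
4. fire t2 -> [3 3 3]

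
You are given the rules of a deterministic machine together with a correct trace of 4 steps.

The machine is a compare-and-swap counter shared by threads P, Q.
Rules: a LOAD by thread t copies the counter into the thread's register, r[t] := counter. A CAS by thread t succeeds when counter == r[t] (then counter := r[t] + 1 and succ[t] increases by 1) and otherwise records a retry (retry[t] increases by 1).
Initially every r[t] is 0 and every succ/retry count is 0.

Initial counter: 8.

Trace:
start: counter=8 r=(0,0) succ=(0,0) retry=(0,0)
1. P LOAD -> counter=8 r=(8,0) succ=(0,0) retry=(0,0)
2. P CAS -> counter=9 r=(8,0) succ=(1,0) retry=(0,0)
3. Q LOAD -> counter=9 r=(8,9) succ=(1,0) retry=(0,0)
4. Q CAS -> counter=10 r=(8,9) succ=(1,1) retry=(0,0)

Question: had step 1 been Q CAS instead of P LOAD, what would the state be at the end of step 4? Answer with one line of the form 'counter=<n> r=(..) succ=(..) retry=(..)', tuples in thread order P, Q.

counter=9 r=(0,8) succ=(0,1) retry=(1,1)

(re-executing from step 1 with the substitution; state before step 1: counter=8 r=(0,0) succ=(0,0) retry=(0,0))
1. Q CAS -> counter=8 r=(0,0) succ=(0,0) retry=(0,1)
2. P CAS -> counter=8 r=(0,0) succ=(0,0) retry=(1,1)
3. Q LOAD -> counter=8 r=(0,8) succ=(0,0) retry=(1,1)
4. Q CAS -> counter=9 r=(0,8) succ=(0,1) retry=(1,1)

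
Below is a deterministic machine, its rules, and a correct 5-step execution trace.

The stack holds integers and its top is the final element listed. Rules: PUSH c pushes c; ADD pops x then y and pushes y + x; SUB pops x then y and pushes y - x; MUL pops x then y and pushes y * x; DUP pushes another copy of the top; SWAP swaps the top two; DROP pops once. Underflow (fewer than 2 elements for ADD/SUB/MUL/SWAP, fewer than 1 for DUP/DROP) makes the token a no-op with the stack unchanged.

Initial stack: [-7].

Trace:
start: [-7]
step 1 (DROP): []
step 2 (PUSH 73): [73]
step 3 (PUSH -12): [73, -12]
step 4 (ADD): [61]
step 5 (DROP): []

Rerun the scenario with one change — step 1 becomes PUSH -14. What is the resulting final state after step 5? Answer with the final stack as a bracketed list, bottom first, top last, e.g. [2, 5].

[-7, -14]

(re-executing from step 1 with the substitution; state before step 1: [-7])
step 1 (PUSH -14): [-7, -14]
step 2 (PUSH 73): [-7, -14, 73]
step 3 (PUSH -12): [-7, -14, 73, -12]
step 4 (ADD): [-7, -14, 61]
step 5 (DROP): [-7, -14]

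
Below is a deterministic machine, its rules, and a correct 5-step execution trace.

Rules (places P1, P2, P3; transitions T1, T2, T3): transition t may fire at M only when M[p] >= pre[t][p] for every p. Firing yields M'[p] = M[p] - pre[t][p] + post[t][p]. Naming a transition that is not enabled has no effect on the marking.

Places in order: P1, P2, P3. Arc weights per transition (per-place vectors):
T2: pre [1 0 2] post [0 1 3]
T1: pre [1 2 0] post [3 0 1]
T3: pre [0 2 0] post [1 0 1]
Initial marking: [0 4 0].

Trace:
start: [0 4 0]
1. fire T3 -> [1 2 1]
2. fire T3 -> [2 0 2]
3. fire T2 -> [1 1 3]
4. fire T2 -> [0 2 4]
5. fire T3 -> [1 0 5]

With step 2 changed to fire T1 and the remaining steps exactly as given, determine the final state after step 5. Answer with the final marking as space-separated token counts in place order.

(re-executing from step 2 with the substitution; state before step 2: [1 2 1])
2. fire T1 -> [3 0 2]
3. fire T2 -> [2 1 3]
4. fire T2 -> [1 2 4]
5. fire T3 -> [2 0 5]

2 0 5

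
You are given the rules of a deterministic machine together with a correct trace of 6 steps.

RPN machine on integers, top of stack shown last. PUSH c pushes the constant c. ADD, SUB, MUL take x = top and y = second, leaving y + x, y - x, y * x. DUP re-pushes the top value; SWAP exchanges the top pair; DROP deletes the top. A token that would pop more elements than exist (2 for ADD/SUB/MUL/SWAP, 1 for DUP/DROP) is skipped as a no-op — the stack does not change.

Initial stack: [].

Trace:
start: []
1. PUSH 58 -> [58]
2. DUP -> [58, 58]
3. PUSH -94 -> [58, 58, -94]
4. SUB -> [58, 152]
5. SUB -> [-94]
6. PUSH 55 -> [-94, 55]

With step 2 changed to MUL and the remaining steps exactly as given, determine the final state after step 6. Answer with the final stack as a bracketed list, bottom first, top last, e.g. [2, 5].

[152, 55]

(re-executing from step 2 with the substitution; state before step 2: [58])
2. MUL -> [58]
3. PUSH -94 -> [58, -94]
4. SUB -> [152]
5. SUB -> [152]
6. PUSH 55 -> [152, 55]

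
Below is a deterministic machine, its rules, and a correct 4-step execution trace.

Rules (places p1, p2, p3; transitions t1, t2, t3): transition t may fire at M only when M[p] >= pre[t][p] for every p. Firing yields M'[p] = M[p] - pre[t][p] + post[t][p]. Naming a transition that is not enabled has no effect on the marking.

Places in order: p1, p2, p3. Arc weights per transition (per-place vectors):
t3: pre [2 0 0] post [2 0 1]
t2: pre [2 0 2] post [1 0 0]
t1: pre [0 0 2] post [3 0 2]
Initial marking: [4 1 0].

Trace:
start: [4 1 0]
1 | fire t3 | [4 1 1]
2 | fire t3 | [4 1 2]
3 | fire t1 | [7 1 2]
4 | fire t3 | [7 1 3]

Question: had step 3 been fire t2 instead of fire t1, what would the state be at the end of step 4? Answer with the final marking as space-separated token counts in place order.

3 1 1

(re-executing from step 3 with the substitution; state before step 3: [4 1 2])
3 | fire t2 | [3 1 0]
4 | fire t3 | [3 1 1]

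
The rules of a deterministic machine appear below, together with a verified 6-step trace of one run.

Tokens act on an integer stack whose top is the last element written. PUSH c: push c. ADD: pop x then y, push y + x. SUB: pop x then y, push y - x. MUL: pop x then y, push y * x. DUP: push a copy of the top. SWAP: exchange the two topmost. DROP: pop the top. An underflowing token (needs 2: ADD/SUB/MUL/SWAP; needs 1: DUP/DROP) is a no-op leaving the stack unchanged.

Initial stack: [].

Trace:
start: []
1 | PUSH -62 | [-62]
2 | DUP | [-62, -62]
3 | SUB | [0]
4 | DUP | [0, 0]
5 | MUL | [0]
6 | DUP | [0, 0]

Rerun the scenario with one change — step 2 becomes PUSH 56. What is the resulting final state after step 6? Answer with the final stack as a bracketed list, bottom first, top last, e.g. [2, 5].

(re-executing from step 2 with the substitution; state before step 2: [-62])
2 | PUSH 56 | [-62, 56]
3 | SUB | [-118]
4 | DUP | [-118, -118]
5 | MUL | [13924]
6 | DUP | [13924, 13924]

[13924, 13924]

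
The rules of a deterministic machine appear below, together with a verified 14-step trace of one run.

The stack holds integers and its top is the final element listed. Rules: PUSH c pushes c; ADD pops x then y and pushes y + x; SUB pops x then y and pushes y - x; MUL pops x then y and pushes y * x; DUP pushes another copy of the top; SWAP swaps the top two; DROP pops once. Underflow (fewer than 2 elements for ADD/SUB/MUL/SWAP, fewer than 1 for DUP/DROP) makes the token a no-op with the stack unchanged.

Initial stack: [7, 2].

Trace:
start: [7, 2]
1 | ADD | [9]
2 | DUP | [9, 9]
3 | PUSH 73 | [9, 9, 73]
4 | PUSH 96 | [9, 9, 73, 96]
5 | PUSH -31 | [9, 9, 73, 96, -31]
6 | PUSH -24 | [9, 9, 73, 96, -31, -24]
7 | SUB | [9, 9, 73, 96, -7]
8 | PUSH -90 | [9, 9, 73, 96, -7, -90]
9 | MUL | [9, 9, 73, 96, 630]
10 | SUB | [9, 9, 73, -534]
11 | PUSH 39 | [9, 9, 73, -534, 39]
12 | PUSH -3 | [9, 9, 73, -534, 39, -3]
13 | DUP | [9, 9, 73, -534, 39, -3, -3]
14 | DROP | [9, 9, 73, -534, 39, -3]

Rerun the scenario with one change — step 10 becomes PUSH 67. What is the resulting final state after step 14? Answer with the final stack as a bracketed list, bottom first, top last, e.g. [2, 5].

(re-executing from step 10 with the substitution; state before step 10: [9, 9, 73, 96, 630])
10 | PUSH 67 | [9, 9, 73, 96, 630, 67]
11 | PUSH 39 | [9, 9, 73, 96, 630, 67, 39]
12 | PUSH -3 | [9, 9, 73, 96, 630, 67, 39, -3]
13 | DUP | [9, 9, 73, 96, 630, 67, 39, -3, -3]
14 | DROP | [9, 9, 73, 96, 630, 67, 39, -3]

[9, 9, 73, 96, 630, 67, 39, -3]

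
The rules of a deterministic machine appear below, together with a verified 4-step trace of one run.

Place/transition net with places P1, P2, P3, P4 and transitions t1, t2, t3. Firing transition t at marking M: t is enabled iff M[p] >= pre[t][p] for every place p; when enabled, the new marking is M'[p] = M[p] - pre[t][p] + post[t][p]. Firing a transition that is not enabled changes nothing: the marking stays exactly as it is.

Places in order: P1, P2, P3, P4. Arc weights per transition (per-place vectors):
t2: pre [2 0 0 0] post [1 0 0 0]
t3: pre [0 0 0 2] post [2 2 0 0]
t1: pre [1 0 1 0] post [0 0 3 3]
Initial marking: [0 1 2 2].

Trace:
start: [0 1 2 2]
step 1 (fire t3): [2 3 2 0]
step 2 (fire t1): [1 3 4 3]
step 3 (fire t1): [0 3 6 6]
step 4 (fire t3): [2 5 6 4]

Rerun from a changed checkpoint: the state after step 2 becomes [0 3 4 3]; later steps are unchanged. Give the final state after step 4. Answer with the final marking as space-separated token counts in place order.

2 5 4 1

state after step 2 := [0 3 4 3]
step 3 (fire t1): [0 3 4 3]
step 4 (fire t3): [2 5 4 1]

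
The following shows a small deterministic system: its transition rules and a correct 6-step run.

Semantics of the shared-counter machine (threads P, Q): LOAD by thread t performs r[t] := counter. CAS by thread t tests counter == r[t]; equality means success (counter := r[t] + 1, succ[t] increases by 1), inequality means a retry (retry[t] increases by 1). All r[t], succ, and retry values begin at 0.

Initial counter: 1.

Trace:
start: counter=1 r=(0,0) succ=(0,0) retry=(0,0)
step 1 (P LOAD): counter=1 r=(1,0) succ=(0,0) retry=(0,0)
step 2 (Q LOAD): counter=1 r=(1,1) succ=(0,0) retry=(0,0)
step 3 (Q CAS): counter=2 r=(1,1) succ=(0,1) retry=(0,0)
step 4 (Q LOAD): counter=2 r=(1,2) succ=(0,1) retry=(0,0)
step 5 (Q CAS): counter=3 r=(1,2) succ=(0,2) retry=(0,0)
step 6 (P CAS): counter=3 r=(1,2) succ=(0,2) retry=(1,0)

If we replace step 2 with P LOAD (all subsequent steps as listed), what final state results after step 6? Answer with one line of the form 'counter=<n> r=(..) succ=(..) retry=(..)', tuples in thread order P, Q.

(re-executing from step 2 with the substitution; state before step 2: counter=1 r=(1,0) succ=(0,0) retry=(0,0))
step 2 (P LOAD): counter=1 r=(1,0) succ=(0,0) retry=(0,0)
step 3 (Q CAS): counter=1 r=(1,0) succ=(0,0) retry=(0,1)
step 4 (Q LOAD): counter=1 r=(1,1) succ=(0,0) retry=(0,1)
step 5 (Q CAS): counter=2 r=(1,1) succ=(0,1) retry=(0,1)
step 6 (P CAS): counter=2 r=(1,1) succ=(0,1) retry=(1,1)

counter=2 r=(1,1) succ=(0,1) retry=(1,1)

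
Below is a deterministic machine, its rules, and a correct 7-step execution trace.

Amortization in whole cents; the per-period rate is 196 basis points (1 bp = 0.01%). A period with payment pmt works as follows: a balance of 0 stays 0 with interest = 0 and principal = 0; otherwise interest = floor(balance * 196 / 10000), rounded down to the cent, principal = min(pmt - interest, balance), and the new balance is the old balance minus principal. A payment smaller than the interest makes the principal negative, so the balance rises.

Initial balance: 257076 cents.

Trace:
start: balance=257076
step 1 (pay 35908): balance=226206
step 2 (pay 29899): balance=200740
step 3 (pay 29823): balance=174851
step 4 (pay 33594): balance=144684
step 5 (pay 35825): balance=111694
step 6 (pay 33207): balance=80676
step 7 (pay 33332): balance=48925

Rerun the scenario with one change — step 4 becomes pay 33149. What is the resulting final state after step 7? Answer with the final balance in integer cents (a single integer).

49397

(re-executing from step 4 with the substitution; state before step 4: balance=174851)
step 4 (pay 33149): balance=145129
step 5 (pay 35825): balance=112148
step 6 (pay 33207): balance=81139
step 7 (pay 33332): balance=49397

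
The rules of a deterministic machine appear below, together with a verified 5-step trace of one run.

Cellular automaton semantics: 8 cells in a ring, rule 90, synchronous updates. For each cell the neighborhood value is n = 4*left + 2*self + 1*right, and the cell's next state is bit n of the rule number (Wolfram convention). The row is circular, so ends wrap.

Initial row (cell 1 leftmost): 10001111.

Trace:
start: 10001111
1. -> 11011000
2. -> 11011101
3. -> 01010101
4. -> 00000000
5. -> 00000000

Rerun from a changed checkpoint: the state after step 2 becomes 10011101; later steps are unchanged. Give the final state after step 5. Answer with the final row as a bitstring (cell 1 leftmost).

10101010

state after step 2 := 10011101
3. -> 11110101
4. -> 00010001
5. -> 10101010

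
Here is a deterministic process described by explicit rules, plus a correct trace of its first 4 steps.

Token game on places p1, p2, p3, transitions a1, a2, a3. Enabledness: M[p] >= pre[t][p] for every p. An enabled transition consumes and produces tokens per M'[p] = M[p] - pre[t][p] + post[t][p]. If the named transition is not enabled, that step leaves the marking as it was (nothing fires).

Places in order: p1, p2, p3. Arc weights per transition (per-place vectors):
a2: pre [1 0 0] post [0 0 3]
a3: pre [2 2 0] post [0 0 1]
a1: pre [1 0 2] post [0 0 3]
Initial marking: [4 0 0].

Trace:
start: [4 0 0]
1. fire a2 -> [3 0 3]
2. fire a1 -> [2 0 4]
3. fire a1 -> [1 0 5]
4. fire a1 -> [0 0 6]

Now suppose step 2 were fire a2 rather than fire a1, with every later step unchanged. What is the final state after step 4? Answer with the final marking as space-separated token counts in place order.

0 0 8

(re-executing from step 2 with the substitution; state before step 2: [3 0 3])
2. fire a2 -> [2 0 6]
3. fire a1 -> [1 0 7]
4. fire a1 -> [0 0 8]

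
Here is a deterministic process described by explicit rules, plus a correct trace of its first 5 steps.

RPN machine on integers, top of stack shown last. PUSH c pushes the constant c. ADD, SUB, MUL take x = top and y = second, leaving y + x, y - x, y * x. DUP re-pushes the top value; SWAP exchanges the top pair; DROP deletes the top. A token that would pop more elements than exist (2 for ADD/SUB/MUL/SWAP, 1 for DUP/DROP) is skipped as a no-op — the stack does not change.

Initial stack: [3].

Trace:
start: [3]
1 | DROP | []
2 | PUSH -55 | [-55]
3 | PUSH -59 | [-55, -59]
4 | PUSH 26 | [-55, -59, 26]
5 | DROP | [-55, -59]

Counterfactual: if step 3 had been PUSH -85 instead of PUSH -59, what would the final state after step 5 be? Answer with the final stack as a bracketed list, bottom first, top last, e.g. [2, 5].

[-55, -85]

(re-executing from step 3 with the substitution; state before step 3: [-55])
3 | PUSH -85 | [-55, -85]
4 | PUSH 26 | [-55, -85, 26]
5 | DROP | [-55, -85]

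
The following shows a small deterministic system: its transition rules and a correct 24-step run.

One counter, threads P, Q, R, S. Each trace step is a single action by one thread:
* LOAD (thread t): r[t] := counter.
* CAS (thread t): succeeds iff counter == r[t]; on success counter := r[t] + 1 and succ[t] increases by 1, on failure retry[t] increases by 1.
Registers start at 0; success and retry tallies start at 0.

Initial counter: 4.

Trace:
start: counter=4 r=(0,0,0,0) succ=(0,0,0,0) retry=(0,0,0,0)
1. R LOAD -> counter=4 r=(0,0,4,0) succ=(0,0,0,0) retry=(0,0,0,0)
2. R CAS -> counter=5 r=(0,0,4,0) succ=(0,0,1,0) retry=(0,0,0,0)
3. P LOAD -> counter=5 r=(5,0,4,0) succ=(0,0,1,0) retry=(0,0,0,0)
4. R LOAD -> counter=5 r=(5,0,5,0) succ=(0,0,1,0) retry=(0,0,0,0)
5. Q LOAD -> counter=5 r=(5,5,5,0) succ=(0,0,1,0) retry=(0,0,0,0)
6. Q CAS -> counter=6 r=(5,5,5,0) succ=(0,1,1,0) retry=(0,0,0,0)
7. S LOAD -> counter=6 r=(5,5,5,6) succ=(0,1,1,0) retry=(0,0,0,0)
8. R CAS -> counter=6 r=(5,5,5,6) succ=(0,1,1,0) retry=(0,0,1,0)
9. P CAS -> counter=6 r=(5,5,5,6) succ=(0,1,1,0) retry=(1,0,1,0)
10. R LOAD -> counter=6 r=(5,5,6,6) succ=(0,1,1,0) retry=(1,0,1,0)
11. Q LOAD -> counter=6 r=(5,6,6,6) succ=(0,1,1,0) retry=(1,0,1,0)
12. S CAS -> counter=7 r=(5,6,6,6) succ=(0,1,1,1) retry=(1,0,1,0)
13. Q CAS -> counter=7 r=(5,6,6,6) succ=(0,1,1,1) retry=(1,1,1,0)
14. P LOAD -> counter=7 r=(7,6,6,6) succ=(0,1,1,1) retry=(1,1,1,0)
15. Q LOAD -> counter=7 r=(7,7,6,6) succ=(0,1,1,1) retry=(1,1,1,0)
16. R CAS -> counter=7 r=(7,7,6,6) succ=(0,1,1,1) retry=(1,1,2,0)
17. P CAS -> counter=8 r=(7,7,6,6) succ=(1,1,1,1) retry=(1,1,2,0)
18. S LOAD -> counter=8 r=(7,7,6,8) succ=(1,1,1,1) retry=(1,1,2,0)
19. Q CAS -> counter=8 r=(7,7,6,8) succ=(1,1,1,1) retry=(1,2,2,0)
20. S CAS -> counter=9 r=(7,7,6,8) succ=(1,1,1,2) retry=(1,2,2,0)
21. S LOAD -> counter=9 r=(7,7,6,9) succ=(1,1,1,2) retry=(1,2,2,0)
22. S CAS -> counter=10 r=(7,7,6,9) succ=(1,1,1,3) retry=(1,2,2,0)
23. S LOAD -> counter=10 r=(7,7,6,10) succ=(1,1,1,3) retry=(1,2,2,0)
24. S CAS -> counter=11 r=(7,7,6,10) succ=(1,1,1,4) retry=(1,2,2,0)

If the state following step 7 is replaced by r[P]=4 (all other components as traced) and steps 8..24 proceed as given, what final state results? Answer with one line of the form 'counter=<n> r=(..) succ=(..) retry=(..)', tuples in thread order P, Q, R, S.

counter=11 r=(7,7,6,10) succ=(1,1,1,4) retry=(1,2,2,0)

state after step 7 := counter=6 r=(4,5,5,6) succ=(0,1,1,0) retry=(0,0,0,0)
8. R CAS -> counter=6 r=(4,5,5,6) succ=(0,1,1,0) retry=(0,0,1,0)
9. P CAS -> counter=6 r=(4,5,5,6) succ=(0,1,1,0) retry=(1,0,1,0)
10. R LOAD -> counter=6 r=(4,5,6,6) succ=(0,1,1,0) retry=(1,0,1,0)
11. Q LOAD -> counter=6 r=(4,6,6,6) succ=(0,1,1,0) retry=(1,0,1,0)
12. S CAS -> counter=7 r=(4,6,6,6) succ=(0,1,1,1) retry=(1,0,1,0)
13. Q CAS -> counter=7 r=(4,6,6,6) succ=(0,1,1,1) retry=(1,1,1,0)
14. P LOAD -> counter=7 r=(7,6,6,6) succ=(0,1,1,1) retry=(1,1,1,0)
15. Q LOAD -> counter=7 r=(7,7,6,6) succ=(0,1,1,1) retry=(1,1,1,0)
16. R CAS -> counter=7 r=(7,7,6,6) succ=(0,1,1,1) retry=(1,1,2,0)
17. P CAS -> counter=8 r=(7,7,6,6) succ=(1,1,1,1) retry=(1,1,2,0)
18. S LOAD -> counter=8 r=(7,7,6,8) succ=(1,1,1,1) retry=(1,1,2,0)
19. Q CAS -> counter=8 r=(7,7,6,8) succ=(1,1,1,1) retry=(1,2,2,0)
20. S CAS -> counter=9 r=(7,7,6,8) succ=(1,1,1,2) retry=(1,2,2,0)
21. S LOAD -> counter=9 r=(7,7,6,9) succ=(1,1,1,2) retry=(1,2,2,0)
22. S CAS -> counter=10 r=(7,7,6,9) succ=(1,1,1,3) retry=(1,2,2,0)
23. S LOAD -> counter=10 r=(7,7,6,10) succ=(1,1,1,3) retry=(1,2,2,0)
24. S CAS -> counter=11 r=(7,7,6,10) succ=(1,1,1,4) retry=(1,2,2,0)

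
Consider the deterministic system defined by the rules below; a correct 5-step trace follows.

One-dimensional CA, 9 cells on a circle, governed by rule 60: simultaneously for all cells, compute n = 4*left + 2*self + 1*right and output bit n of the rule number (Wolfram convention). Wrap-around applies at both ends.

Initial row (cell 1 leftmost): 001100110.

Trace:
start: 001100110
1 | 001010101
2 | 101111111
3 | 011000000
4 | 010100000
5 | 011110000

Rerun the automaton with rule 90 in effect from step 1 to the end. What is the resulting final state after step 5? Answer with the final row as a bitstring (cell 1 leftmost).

000011000

(re-executing steps 1..5 under rule 90; state before step 1: 001100110)
1 | 011111111
2 | 010000001
3 | 001000010
4 | 010100101
5 | 000011000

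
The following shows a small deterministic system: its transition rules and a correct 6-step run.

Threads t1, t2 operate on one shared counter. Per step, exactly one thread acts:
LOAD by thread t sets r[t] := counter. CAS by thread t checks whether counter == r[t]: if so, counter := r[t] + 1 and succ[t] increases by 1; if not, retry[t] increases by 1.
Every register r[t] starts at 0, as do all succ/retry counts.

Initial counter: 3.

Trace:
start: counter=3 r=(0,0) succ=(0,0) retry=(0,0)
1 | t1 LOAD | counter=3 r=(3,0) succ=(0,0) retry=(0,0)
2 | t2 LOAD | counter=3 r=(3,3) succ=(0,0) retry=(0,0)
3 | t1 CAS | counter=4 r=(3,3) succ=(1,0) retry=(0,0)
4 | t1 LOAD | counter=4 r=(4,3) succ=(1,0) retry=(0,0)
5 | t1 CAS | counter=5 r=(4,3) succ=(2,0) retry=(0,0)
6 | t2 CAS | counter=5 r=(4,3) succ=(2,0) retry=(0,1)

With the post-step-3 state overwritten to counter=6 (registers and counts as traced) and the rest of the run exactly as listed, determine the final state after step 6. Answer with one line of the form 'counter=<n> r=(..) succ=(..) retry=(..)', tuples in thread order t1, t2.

state after step 3 := counter=6 r=(3,3) succ=(1,0) retry=(0,0)
4 | t1 LOAD | counter=6 r=(6,3) succ=(1,0) retry=(0,0)
5 | t1 CAS | counter=7 r=(6,3) succ=(2,0) retry=(0,0)
6 | t2 CAS | counter=7 r=(6,3) succ=(2,0) retry=(0,1)

counter=7 r=(6,3) succ=(2,0) retry=(0,1)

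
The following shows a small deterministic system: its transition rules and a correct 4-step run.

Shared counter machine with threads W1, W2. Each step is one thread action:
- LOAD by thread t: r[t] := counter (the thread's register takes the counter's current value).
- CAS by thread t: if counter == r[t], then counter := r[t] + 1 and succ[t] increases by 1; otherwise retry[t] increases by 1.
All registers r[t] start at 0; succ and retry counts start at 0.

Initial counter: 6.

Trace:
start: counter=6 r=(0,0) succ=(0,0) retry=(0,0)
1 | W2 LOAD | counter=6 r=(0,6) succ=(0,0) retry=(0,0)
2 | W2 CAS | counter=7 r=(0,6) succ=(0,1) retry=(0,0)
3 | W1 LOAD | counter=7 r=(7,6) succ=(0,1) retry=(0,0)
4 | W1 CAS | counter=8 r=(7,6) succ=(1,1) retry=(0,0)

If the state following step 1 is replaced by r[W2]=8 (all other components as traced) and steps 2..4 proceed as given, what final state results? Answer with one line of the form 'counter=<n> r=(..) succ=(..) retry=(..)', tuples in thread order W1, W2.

counter=7 r=(6,8) succ=(1,0) retry=(0,1)

state after step 1 := counter=6 r=(0,8) succ=(0,0) retry=(0,0)
2 | W2 CAS | counter=6 r=(0,8) succ=(0,0) retry=(0,1)
3 | W1 LOAD | counter=6 r=(6,8) succ=(0,0) retry=(0,1)
4 | W1 CAS | counter=7 r=(6,8) succ=(1,0) retry=(0,1)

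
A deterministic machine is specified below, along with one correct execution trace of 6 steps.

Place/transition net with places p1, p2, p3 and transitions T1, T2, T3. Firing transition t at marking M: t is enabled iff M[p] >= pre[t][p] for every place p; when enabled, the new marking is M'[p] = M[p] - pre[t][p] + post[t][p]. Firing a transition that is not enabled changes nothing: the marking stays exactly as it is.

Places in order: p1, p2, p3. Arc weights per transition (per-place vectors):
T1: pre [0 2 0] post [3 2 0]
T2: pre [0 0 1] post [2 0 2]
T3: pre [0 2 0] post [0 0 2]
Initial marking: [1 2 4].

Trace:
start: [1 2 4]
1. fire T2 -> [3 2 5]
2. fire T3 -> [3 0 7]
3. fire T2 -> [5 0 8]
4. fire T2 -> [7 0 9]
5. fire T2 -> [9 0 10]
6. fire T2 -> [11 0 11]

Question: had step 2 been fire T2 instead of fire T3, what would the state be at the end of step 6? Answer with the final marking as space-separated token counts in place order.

13 2 10

(re-executing from step 2 with the substitution; state before step 2: [3 2 5])
2. fire T2 -> [5 2 6]
3. fire T2 -> [7 2 7]
4. fire T2 -> [9 2 8]
5. fire T2 -> [11 2 9]
6. fire T2 -> [13 2 10]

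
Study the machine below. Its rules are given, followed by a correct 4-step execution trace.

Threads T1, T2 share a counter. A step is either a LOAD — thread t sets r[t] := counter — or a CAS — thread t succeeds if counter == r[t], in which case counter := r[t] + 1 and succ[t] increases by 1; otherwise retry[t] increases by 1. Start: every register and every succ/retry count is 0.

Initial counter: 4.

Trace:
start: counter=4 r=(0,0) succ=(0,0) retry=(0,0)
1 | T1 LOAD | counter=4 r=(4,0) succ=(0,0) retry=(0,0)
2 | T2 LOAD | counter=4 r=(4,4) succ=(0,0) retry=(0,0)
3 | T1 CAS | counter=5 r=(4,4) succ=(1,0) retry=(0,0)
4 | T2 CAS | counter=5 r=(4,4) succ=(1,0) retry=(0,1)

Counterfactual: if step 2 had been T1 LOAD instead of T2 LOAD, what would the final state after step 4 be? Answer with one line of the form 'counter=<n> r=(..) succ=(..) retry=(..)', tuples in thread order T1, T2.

(re-executing from step 2 with the substitution; state before step 2: counter=4 r=(4,0) succ=(0,0) retry=(0,0))
2 | T1 LOAD | counter=4 r=(4,0) succ=(0,0) retry=(0,0)
3 | T1 CAS | counter=5 r=(4,0) succ=(1,0) retry=(0,0)
4 | T2 CAS | counter=5 r=(4,0) succ=(1,0) retry=(0,1)

counter=5 r=(4,0) succ=(1,0) retry=(0,1)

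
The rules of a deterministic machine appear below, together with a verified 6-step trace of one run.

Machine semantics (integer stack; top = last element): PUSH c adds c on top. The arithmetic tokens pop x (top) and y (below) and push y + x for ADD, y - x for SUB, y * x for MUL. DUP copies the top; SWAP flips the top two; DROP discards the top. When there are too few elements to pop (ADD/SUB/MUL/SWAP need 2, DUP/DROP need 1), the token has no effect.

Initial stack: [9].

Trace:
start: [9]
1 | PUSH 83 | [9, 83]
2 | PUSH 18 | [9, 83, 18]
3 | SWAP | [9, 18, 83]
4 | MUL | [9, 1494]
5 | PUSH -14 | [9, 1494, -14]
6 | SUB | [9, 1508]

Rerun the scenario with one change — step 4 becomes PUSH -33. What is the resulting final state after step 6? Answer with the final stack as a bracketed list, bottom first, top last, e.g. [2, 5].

(re-executing from step 4 with the substitution; state before step 4: [9, 18, 83])
4 | PUSH -33 | [9, 18, 83, -33]
5 | PUSH -14 | [9, 18, 83, -33, -14]
6 | SUB | [9, 18, 83, -19]

[9, 18, 83, -19]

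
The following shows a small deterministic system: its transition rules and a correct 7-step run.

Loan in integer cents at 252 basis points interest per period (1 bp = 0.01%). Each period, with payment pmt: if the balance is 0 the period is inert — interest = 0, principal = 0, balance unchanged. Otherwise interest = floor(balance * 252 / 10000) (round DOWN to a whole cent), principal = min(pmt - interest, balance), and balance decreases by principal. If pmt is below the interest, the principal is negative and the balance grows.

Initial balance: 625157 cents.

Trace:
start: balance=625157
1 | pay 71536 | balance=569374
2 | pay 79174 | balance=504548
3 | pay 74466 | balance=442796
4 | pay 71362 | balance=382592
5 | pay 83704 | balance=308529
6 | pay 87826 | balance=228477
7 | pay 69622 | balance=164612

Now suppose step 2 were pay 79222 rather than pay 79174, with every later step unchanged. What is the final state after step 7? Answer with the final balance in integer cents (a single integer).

164559

(re-executing from step 2 with the substitution; state before step 2: balance=569374)
2 | pay 79222 | balance=504500
3 | pay 74466 | balance=442747
4 | pay 71362 | balance=382542
5 | pay 83704 | balance=308478
6 | pay 87826 | balance=228425
7 | pay 69622 | balance=164559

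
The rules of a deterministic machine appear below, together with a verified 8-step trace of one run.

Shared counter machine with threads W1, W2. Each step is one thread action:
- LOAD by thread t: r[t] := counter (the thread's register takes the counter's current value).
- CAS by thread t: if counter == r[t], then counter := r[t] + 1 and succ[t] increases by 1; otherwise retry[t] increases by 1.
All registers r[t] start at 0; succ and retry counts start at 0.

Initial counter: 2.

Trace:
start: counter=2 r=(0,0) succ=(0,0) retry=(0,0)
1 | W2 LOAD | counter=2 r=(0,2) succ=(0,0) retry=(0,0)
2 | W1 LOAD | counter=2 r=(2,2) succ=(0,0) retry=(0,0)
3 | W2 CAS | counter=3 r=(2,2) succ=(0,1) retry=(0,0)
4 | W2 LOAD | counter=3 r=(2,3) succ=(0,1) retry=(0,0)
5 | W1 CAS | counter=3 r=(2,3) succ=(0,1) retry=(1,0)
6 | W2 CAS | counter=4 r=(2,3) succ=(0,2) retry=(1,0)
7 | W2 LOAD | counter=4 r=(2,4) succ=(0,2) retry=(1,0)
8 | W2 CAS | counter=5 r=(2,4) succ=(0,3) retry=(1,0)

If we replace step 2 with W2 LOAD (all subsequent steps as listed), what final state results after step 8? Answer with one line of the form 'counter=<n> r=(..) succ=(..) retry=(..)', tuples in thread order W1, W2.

(re-executing from step 2 with the substitution; state before step 2: counter=2 r=(0,2) succ=(0,0) retry=(0,0))
2 | W2 LOAD | counter=2 r=(0,2) succ=(0,0) retry=(0,0)
3 | W2 CAS | counter=3 r=(0,2) succ=(0,1) retry=(0,0)
4 | W2 LOAD | counter=3 r=(0,3) succ=(0,1) retry=(0,0)
5 | W1 CAS | counter=3 r=(0,3) succ=(0,1) retry=(1,0)
6 | W2 CAS | counter=4 r=(0,3) succ=(0,2) retry=(1,0)
7 | W2 LOAD | counter=4 r=(0,4) succ=(0,2) retry=(1,0)
8 | W2 CAS | counter=5 r=(0,4) succ=(0,3) retry=(1,0)

counter=5 r=(0,4) succ=(0,3) retry=(1,0)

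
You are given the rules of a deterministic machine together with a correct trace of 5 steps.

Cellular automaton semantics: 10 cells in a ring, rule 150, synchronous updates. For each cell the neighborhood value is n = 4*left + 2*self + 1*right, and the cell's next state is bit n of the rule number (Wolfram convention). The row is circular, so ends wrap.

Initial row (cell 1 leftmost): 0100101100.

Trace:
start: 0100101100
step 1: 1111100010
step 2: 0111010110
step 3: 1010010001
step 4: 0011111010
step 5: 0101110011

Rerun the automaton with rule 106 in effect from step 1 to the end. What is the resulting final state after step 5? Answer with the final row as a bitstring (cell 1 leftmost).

0111011101

(re-executing steps 1..5 under rule 106; state before step 1: 0100101100)
step 1: 1001011100
step 2: 0010110101
step 3: 0101111010
step 4: 1011001100
step 5: 0111011101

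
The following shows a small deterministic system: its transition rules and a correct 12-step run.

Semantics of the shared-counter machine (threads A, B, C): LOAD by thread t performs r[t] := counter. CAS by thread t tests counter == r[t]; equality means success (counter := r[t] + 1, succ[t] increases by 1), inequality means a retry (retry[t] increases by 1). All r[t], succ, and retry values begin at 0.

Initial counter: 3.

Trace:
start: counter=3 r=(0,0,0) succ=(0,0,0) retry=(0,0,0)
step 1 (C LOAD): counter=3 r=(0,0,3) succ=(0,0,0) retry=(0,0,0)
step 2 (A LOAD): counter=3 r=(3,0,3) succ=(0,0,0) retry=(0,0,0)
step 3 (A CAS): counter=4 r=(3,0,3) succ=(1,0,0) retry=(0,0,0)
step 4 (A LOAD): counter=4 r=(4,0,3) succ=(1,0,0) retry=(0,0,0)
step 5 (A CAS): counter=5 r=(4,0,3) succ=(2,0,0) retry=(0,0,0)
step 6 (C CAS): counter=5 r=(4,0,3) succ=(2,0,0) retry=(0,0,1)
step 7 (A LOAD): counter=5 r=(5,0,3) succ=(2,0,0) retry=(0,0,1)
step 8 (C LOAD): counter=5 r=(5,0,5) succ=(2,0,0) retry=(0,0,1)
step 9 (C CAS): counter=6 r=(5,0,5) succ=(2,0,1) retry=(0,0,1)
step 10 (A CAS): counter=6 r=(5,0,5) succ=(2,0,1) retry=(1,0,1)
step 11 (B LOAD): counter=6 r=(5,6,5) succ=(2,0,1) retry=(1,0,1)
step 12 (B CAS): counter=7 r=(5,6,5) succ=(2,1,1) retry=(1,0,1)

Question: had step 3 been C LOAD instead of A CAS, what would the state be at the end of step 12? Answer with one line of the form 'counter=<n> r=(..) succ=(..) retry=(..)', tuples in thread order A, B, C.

(re-executing from step 3 with the substitution; state before step 3: counter=3 r=(3,0,3) succ=(0,0,0) retry=(0,0,0))
step 3 (C LOAD): counter=3 r=(3,0,3) succ=(0,0,0) retry=(0,0,0)
step 4 (A LOAD): counter=3 r=(3,0,3) succ=(0,0,0) retry=(0,0,0)
step 5 (A CAS): counter=4 r=(3,0,3) succ=(1,0,0) retry=(0,0,0)
step 6 (C CAS): counter=4 r=(3,0,3) succ=(1,0,0) retry=(0,0,1)
step 7 (A LOAD): counter=4 r=(4,0,3) succ=(1,0,0) retry=(0,0,1)
step 8 (C LOAD): counter=4 r=(4,0,4) succ=(1,0,0) retry=(0,0,1)
step 9 (C CAS): counter=5 r=(4,0,4) succ=(1,0,1) retry=(0,0,1)
step 10 (A CAS): counter=5 r=(4,0,4) succ=(1,0,1) retry=(1,0,1)
step 11 (B LOAD): counter=5 r=(4,5,4) succ=(1,0,1) retry=(1,0,1)
step 12 (B CAS): counter=6 r=(4,5,4) succ=(1,1,1) retry=(1,0,1)

counter=6 r=(4,5,4) succ=(1,1,1) retry=(1,0,1)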